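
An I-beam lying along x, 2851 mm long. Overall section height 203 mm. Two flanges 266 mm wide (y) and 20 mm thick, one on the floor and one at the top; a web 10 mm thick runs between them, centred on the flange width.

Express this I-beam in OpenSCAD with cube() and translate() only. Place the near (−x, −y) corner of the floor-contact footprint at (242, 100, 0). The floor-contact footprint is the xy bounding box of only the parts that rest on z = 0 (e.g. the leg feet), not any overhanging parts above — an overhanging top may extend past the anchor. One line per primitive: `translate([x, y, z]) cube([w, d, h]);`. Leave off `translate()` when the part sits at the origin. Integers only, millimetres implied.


translate([242, 100, 0]) cube([2851, 266, 20]);
translate([242, 228, 20]) cube([2851, 10, 163]);
translate([242, 100, 183]) cube([2851, 266, 20]);


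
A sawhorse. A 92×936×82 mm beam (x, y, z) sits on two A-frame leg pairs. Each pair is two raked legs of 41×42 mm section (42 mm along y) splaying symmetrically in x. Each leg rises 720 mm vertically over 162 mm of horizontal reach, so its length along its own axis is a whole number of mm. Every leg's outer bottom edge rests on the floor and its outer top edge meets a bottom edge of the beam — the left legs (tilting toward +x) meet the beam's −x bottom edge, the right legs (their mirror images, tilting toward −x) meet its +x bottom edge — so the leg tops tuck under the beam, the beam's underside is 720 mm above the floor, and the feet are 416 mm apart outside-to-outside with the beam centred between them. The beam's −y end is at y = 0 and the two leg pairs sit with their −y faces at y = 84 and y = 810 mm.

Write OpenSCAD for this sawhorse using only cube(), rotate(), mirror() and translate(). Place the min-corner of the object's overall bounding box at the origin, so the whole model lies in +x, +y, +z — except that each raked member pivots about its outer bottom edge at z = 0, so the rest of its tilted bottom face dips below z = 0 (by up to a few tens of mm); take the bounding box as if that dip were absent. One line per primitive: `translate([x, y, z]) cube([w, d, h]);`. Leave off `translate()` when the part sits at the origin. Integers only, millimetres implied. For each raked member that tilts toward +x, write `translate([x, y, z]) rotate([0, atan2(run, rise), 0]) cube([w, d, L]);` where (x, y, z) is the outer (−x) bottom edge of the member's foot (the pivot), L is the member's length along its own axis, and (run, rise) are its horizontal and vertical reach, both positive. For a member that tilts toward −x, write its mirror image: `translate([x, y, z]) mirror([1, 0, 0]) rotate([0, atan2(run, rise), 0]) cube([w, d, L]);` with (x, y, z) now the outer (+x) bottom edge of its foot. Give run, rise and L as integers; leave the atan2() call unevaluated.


translate([162, 0, 720]) cube([92, 936, 82]);
translate([0, 84, 0]) rotate([0, atan2(162, 720), 0]) cube([41, 42, 738]);
translate([416, 84, 0]) mirror([1, 0, 0]) rotate([0, atan2(162, 720), 0]) cube([41, 42, 738]);
translate([0, 810, 0]) rotate([0, atan2(162, 720), 0]) cube([41, 42, 738]);
translate([416, 810, 0]) mirror([1, 0, 0]) rotate([0, atan2(162, 720), 0]) cube([41, 42, 738]);


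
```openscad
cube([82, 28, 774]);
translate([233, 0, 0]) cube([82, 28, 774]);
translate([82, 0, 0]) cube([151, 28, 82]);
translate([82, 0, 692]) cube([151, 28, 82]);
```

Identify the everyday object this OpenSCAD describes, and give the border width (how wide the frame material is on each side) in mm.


A picture frame. The border width is 82 mm.

Four thin pieces enclosing a rectangular opening — a picture frame. The two full-height stiles are 774 mm tall; the top rail sits at z = 692 and is 82 mm tall, so the border above the opening is 774 − 692 = 82 mm, matching the stile x-width.


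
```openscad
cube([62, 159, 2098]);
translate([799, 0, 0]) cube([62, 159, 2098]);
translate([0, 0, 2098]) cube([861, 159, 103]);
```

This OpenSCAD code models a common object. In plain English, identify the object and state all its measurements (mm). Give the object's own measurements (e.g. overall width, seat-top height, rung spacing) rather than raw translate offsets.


A door frame. The clear opening is 737 mm wide and 2098 mm high. Two 62 mm wide jambs, 159 mm deep, stand either side of the opening from the floor to the top of the opening. A 103 mm thick head sits across the top of both jambs, spanning the full outside width of the frame.


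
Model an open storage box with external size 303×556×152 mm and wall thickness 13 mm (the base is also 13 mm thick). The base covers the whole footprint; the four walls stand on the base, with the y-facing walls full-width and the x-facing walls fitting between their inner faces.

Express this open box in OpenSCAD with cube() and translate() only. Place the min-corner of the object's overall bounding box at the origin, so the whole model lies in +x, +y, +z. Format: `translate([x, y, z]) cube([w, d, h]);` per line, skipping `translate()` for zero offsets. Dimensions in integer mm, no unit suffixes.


cube([303, 556, 13]);
translate([0, 0, 13]) cube([303, 13, 139]);
translate([0, 543, 13]) cube([303, 13, 139]);
translate([0, 13, 13]) cube([13, 530, 139]);
translate([290, 13, 13]) cube([13, 530, 139]);


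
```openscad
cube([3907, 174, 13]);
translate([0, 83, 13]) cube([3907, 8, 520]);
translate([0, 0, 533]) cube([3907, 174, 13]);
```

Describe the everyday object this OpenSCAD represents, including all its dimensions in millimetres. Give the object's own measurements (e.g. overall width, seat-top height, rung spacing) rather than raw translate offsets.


An I-beam lying along x, 3907 mm long. Overall section height 546 mm. Two flanges 174 mm wide (y) and 13 mm thick, one on the floor and one at the top; a web 8 mm thick runs between them, centred on the flange width.


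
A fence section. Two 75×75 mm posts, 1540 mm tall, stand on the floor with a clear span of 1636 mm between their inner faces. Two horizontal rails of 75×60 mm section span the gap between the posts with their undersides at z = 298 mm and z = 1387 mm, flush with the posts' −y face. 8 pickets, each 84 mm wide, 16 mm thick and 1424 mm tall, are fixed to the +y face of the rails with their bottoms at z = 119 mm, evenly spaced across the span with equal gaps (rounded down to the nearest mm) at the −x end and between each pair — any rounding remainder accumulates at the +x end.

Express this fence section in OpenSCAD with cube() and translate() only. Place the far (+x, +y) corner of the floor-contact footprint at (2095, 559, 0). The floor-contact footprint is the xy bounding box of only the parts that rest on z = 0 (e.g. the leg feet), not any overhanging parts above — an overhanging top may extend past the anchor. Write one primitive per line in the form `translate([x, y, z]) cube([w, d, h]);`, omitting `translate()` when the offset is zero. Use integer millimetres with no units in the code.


translate([309, 484, 0]) cube([75, 75, 1540]);
translate([2020, 484, 0]) cube([75, 75, 1540]);
translate([384, 484, 298]) cube([1636, 75, 60]);
translate([384, 484, 1387]) cube([1636, 75, 60]);
translate([491, 559, 119]) cube([84, 16, 1424]);
translate([682, 559, 119]) cube([84, 16, 1424]);
translate([873, 559, 119]) cube([84, 16, 1424]);
translate([1064, 559, 119]) cube([84, 16, 1424]);
translate([1255, 559, 119]) cube([84, 16, 1424]);
translate([1446, 559, 119]) cube([84, 16, 1424]);
translate([1637, 559, 119]) cube([84, 16, 1424]);
translate([1828, 559, 119]) cube([84, 16, 1424]);


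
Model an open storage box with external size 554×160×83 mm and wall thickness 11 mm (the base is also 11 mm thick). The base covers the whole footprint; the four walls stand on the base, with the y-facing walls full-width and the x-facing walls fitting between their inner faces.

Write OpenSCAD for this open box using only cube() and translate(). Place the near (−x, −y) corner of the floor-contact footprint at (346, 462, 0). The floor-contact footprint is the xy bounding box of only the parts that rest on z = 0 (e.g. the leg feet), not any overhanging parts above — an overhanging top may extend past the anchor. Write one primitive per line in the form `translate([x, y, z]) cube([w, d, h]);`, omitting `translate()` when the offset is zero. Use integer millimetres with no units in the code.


translate([346, 462, 0]) cube([554, 160, 11]);
translate([346, 462, 11]) cube([554, 11, 72]);
translate([346, 611, 11]) cube([554, 11, 72]);
translate([346, 473, 11]) cube([11, 138, 72]);
translate([889, 473, 11]) cube([11, 138, 72]);


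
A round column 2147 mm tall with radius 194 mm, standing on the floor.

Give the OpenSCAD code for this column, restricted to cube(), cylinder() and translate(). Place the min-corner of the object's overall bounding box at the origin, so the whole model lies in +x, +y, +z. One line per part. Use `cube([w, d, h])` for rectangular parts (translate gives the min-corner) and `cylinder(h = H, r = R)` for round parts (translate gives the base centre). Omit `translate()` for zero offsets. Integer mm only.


translate([194, 194, 0]) cylinder(h = 2147, r = 194);


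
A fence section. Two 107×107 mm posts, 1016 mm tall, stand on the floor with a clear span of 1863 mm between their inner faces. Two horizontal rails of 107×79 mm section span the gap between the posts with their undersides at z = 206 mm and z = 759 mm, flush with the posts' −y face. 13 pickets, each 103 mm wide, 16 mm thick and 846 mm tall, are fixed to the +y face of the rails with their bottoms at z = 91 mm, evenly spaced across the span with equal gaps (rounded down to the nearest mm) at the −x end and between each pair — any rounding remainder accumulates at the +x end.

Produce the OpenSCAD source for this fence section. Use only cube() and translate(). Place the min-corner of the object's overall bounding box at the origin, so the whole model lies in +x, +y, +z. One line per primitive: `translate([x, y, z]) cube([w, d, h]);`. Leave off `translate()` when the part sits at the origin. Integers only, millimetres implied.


cube([107, 107, 1016]);
translate([1970, 0, 0]) cube([107, 107, 1016]);
translate([107, 0, 206]) cube([1863, 107, 79]);
translate([107, 0, 759]) cube([1863, 107, 79]);
translate([144, 107, 91]) cube([103, 16, 846]);
translate([284, 107, 91]) cube([103, 16, 846]);
translate([424, 107, 91]) cube([103, 16, 846]);
translate([564, 107, 91]) cube([103, 16, 846]);
translate([704, 107, 91]) cube([103, 16, 846]);
translate([844, 107, 91]) cube([103, 16, 846]);
translate([984, 107, 91]) cube([103, 16, 846]);
translate([1124, 107, 91]) cube([103, 16, 846]);
translate([1264, 107, 91]) cube([103, 16, 846]);
translate([1404, 107, 91]) cube([103, 16, 846]);
translate([1544, 107, 91]) cube([103, 16, 846]);
translate([1684, 107, 91]) cube([103, 16, 846]);
translate([1824, 107, 91]) cube([103, 16, 846]);


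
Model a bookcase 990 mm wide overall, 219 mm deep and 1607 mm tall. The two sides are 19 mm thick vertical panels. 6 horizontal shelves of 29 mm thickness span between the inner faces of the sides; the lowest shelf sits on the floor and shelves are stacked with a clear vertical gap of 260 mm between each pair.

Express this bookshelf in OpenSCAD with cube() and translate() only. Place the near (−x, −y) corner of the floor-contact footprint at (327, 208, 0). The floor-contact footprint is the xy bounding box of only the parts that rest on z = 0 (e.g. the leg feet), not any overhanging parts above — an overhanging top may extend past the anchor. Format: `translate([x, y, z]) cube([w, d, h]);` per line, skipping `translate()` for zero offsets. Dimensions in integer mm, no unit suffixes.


translate([327, 208, 0]) cube([19, 219, 1607]);
translate([1298, 208, 0]) cube([19, 219, 1607]);
translate([346, 208, 0]) cube([952, 219, 29]);
translate([346, 208, 289]) cube([952, 219, 29]);
translate([346, 208, 578]) cube([952, 219, 29]);
translate([346, 208, 867]) cube([952, 219, 29]);
translate([346, 208, 1156]) cube([952, 219, 29]);
translate([346, 208, 1445]) cube([952, 219, 29]);


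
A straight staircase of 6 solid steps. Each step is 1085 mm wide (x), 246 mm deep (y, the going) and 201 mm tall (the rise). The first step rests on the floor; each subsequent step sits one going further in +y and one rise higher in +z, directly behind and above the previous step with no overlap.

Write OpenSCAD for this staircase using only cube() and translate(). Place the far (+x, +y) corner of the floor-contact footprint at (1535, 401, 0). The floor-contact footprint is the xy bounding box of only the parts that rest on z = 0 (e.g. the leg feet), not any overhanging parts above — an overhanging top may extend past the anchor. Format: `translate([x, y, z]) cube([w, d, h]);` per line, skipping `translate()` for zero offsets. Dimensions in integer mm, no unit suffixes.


translate([450, 155, 0]) cube([1085, 246, 201]);
translate([450, 401, 201]) cube([1085, 246, 201]);
translate([450, 647, 402]) cube([1085, 246, 201]);
translate([450, 893, 603]) cube([1085, 246, 201]);
translate([450, 1139, 804]) cube([1085, 246, 201]);
translate([450, 1385, 1005]) cube([1085, 246, 201]);


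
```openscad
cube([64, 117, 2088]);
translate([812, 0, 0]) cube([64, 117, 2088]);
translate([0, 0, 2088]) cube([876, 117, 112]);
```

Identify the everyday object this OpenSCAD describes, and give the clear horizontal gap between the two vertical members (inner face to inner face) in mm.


A door frame. The clear opening width is 748 mm.

Two 2088 mm tall posts with a header on top — a door frame. The left jamb is 64 mm wide at x = 0; the right jamb starts at x = 812. The clear opening is 812 − 64 = 748 mm.


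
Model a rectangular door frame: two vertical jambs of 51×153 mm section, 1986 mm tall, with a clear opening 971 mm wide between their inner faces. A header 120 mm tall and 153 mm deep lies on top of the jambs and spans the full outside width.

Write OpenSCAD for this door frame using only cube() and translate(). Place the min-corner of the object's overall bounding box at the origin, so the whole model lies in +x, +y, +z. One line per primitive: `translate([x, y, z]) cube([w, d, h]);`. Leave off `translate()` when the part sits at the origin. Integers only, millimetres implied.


cube([51, 153, 1986]);
translate([1022, 0, 0]) cube([51, 153, 1986]);
translate([0, 0, 1986]) cube([1073, 153, 120]);


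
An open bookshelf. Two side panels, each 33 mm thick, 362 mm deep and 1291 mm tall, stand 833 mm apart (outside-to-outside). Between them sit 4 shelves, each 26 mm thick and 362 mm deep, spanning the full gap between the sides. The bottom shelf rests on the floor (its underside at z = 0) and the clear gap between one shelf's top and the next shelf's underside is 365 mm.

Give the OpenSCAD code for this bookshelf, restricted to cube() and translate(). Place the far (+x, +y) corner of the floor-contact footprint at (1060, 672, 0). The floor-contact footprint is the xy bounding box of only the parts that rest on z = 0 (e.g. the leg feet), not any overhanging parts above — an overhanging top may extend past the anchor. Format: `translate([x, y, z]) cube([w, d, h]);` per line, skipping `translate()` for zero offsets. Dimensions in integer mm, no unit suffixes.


translate([227, 310, 0]) cube([33, 362, 1291]);
translate([1027, 310, 0]) cube([33, 362, 1291]);
translate([260, 310, 0]) cube([767, 362, 26]);
translate([260, 310, 391]) cube([767, 362, 26]);
translate([260, 310, 782]) cube([767, 362, 26]);
translate([260, 310, 1173]) cube([767, 362, 26]);


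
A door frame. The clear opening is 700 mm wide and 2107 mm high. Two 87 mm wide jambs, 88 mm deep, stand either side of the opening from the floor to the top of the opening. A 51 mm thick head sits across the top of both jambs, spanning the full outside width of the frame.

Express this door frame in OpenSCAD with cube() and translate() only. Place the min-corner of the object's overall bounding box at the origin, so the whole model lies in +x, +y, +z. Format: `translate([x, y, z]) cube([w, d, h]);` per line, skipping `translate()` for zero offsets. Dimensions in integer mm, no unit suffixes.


cube([87, 88, 2107]);
translate([787, 0, 0]) cube([87, 88, 2107]);
translate([0, 0, 2107]) cube([874, 88, 51]);


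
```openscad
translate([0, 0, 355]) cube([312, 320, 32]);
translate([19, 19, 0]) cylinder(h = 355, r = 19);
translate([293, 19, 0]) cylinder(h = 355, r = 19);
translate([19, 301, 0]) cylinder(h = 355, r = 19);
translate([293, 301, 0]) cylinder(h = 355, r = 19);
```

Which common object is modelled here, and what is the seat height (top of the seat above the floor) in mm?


A stool. The seat height is 387 mm.

A 312×320×32 slab at z = 355 on four corner cylinders — a stool. The seat top is 355 + 32 = 387 mm.


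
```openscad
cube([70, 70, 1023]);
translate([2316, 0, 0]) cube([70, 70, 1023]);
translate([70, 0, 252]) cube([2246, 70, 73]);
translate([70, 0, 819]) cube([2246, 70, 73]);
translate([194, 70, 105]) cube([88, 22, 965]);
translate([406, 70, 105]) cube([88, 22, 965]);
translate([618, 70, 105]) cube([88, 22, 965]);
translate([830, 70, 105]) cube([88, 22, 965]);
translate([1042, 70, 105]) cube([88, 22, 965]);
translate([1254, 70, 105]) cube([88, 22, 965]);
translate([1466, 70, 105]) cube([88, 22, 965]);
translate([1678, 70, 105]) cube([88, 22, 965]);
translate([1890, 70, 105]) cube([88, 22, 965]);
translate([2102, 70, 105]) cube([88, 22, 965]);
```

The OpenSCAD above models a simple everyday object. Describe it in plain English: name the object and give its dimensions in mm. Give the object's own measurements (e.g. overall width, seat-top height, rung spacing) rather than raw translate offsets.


A fence section. Two 70×70 mm posts, 1023 mm tall, stand on the floor with a clear span of 2246 mm between their inner faces. Two horizontal rails of 70×73 mm section span the gap between the posts with their undersides at z = 252 mm and z = 819 mm, flush with the posts' −y face. 10 pickets, each 88 mm wide, 22 mm thick and 965 mm tall, are fixed to the +y face of the rails with their bottoms at z = 105 mm, spaced across the span with a 124 mm gap after the −x post and between neighbouring pickets, with 126 mm left before the +x post.


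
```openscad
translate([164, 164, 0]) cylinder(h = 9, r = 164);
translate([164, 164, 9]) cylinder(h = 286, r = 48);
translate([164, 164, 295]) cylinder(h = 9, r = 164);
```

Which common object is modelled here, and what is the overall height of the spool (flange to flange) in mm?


A spool. The overall height is 304 mm.

Three coaxial cylinders, large–small–large — a spool. Two 9 mm flanges and a 286 mm core give 9 + 286 + 9 = 304 mm.


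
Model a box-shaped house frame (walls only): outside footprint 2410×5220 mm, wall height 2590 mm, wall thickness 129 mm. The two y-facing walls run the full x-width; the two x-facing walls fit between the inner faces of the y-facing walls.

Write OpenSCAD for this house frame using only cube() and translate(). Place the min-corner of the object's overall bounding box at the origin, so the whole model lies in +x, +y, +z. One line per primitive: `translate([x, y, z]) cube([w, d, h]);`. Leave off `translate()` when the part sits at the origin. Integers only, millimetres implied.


cube([2410, 129, 2590]);
translate([0, 5091, 0]) cube([2410, 129, 2590]);
translate([0, 129, 0]) cube([129, 4962, 2590]);
translate([2281, 129, 0]) cube([129, 4962, 2590]);


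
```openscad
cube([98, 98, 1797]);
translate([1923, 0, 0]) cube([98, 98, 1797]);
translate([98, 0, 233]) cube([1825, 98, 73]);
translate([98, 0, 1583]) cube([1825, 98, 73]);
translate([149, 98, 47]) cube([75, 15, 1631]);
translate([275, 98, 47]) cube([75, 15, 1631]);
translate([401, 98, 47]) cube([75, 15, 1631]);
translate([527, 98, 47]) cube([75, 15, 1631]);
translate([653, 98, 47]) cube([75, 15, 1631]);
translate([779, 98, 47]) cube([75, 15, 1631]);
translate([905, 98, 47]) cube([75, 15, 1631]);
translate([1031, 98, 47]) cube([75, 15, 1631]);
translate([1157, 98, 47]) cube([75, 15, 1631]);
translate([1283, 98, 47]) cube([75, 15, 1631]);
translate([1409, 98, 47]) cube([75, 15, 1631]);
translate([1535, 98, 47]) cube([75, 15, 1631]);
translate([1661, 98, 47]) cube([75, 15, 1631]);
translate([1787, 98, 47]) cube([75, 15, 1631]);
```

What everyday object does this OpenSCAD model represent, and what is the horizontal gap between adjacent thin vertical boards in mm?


A fence section. The picket gap is 51 mm.

Two posts, two rails, 14 pickets — a fence section. Span 1825 mm holds 14 pickets of 75 mm with 15 equal gaps: ⌊(1825 − 14·75) / 15⌋ = 51 mm.


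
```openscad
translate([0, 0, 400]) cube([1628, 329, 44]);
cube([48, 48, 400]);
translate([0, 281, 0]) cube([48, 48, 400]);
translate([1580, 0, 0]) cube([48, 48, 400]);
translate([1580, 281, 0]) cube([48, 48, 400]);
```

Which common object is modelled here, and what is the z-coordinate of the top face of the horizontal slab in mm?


A bench. The seat-top height is 444 mm.

A long slab on four corner posts — a bench. The slab sits at z = 400 with thickness 44, so the top is 400 + 44 = 444 mm.


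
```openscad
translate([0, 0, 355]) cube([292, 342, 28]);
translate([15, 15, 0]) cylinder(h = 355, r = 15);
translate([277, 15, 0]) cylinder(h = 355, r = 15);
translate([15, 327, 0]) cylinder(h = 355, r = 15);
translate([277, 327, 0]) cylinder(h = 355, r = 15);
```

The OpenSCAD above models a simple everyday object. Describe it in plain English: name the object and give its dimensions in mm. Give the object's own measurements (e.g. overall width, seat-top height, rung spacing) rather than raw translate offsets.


A four-legged stool. The seat is a 292×342×28 mm slab whose top surface is at z = 383 mm; four round legs, each 30 mm in diameter, run from the floor (z = 0) to the underside of the seat, each leg's axis is inset half a diameter from the nearest pair of seat edges (so the leg's bounding box is flush with the corner).


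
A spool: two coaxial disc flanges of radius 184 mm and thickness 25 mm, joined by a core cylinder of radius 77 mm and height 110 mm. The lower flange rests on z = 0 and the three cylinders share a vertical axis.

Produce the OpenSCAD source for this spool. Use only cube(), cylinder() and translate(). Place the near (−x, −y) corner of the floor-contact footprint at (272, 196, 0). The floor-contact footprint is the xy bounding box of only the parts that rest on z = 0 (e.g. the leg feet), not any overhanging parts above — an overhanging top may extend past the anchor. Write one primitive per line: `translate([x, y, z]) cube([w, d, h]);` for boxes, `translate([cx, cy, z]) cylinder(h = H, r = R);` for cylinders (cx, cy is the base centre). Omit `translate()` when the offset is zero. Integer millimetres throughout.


translate([456, 380, 0]) cylinder(h = 25, r = 184);
translate([456, 380, 25]) cylinder(h = 110, r = 77);
translate([456, 380, 135]) cylinder(h = 25, r = 184);


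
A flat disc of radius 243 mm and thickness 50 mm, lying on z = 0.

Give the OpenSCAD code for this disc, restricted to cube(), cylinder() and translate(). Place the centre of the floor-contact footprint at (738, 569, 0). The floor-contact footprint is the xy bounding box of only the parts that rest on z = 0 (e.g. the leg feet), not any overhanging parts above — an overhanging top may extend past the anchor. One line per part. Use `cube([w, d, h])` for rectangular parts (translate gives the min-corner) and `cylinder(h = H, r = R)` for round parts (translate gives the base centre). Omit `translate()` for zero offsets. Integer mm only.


translate([738, 569, 0]) cylinder(h = 50, r = 243);


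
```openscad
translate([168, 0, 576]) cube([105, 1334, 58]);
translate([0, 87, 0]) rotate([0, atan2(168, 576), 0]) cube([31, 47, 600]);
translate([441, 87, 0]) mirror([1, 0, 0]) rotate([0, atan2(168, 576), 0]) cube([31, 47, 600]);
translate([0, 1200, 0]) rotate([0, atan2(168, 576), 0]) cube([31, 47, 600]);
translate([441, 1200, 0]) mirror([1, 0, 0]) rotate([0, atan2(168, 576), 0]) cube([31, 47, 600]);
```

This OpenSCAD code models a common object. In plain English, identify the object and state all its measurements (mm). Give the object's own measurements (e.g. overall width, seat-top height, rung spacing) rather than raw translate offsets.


A sawhorse. A 105×1334×58 mm beam (x, y, z) sits on two A-frame leg pairs. Each pair is two raked legs of 31×47 mm section (47 mm along y) splaying symmetrically in x. Each leg rises 576 mm vertically over 168 mm of horizontal reach and is 600 mm long along its own axis. Every leg's outer bottom edge rests on the floor and its outer top edge meets a bottom edge of the beam — the left legs (tilting toward +x) meet the beam's −x bottom edge, the right legs (their mirror images, tilting toward −x) meet its +x bottom edge — so the leg tops tuck under the beam, the beam's underside is 576 mm above the floor, and the feet are 441 mm apart outside-to-outside with the beam centred between them. The two leg pairs are set in 87 mm from either end of the beam.


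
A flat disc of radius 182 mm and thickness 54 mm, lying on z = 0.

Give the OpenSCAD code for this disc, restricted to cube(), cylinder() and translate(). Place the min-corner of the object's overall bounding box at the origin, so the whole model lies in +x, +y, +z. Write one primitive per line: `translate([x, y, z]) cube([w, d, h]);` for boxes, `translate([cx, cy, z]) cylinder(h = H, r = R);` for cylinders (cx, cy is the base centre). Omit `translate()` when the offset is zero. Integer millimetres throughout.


translate([182, 182, 0]) cylinder(h = 54, r = 182);


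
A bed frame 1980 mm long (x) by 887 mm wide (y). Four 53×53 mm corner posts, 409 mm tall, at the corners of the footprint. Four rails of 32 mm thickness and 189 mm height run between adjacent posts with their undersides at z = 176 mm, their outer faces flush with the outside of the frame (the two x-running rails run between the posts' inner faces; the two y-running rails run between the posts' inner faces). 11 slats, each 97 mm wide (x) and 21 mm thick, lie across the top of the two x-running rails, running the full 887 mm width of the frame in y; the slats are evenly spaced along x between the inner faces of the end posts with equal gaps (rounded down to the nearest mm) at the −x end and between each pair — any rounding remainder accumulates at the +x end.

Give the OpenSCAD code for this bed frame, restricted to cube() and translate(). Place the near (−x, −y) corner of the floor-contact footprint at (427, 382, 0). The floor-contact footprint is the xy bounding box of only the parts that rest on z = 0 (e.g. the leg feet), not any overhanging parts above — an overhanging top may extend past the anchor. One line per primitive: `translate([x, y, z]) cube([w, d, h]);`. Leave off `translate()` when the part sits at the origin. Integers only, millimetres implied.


translate([427, 382, 0]) cube([53, 53, 409]);
translate([427, 1216, 0]) cube([53, 53, 409]);
translate([2354, 382, 0]) cube([53, 53, 409]);
translate([2354, 1216, 0]) cube([53, 53, 409]);
translate([480, 382, 176]) cube([1874, 32, 189]);
translate([480, 1237, 176]) cube([1874, 32, 189]);
translate([427, 435, 176]) cube([32, 781, 189]);
translate([2375, 435, 176]) cube([32, 781, 189]);
translate([547, 382, 365]) cube([97, 887, 21]);
translate([711, 382, 365]) cube([97, 887, 21]);
translate([875, 382, 365]) cube([97, 887, 21]);
translate([1039, 382, 365]) cube([97, 887, 21]);
translate([1203, 382, 365]) cube([97, 887, 21]);
translate([1367, 382, 365]) cube([97, 887, 21]);
translate([1531, 382, 365]) cube([97, 887, 21]);
translate([1695, 382, 365]) cube([97, 887, 21]);
translate([1859, 382, 365]) cube([97, 887, 21]);
translate([2023, 382, 365]) cube([97, 887, 21]);
translate([2187, 382, 365]) cube([97, 887, 21]);


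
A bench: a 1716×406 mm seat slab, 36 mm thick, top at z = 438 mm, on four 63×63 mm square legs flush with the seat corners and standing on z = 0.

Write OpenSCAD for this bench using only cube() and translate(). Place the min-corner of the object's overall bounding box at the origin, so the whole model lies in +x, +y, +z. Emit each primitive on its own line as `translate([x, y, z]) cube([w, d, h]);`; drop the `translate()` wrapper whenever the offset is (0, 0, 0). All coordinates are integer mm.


// leg_h = 438 − 36 = 402
translate([0, 0, 402]) cube([1716, 406, 36]);
cube([63, 63, 402]);
translate([0, 343, 0]) cube([63, 63, 402]);
translate([1653, 0, 0]) cube([63, 63, 402]);
translate([1653, 343, 0]) cube([63, 63, 402]);


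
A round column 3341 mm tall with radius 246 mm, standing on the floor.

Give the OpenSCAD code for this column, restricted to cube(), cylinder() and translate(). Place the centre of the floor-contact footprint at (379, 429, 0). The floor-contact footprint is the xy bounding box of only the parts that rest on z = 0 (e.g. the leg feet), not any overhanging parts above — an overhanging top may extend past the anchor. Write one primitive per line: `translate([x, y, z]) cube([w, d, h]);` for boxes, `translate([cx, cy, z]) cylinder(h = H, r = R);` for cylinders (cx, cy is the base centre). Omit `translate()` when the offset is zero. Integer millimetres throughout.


translate([379, 429, 0]) cylinder(h = 3341, r = 246);


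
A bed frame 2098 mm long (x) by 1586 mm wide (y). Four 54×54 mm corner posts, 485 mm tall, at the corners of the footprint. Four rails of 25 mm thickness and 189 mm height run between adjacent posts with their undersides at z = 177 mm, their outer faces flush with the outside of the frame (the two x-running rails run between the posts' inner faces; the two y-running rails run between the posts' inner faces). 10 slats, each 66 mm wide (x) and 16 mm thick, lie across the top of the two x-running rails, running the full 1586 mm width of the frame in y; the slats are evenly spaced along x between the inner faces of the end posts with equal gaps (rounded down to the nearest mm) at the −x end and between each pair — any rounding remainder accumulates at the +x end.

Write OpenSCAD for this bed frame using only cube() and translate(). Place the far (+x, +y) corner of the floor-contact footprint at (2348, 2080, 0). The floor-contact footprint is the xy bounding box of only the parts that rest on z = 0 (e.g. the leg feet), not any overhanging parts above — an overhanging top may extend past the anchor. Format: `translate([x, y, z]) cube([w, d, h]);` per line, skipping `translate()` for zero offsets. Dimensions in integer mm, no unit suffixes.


// slat z = rail_z + rail_h = 177 + 189 = 366
// slat gap = ⌊(1990 − 10·66) / 11⌋ = 120
translate([250, 494, 0]) cube([54, 54, 485]);
translate([250, 2026, 0]) cube([54, 54, 485]);
translate([2294, 494, 0]) cube([54, 54, 485]);
translate([2294, 2026, 0]) cube([54, 54, 485]);
translate([304, 494, 177]) cube([1990, 25, 189]);
translate([304, 2055, 177]) cube([1990, 25, 189]);
translate([250, 548, 177]) cube([25, 1478, 189]);
translate([2323, 548, 177]) cube([25, 1478, 189]);
translate([424, 494, 366]) cube([66, 1586, 16]);
translate([610, 494, 366]) cube([66, 1586, 16]);
translate([796, 494, 366]) cube([66, 1586, 16]);
translate([982, 494, 366]) cube([66, 1586, 16]);
translate([1168, 494, 366]) cube([66, 1586, 16]);
translate([1354, 494, 366]) cube([66, 1586, 16]);
translate([1540, 494, 366]) cube([66, 1586, 16]);
translate([1726, 494, 366]) cube([66, 1586, 16]);
translate([1912, 494, 366]) cube([66, 1586, 16]);
translate([2098, 494, 366]) cube([66, 1586, 16]);


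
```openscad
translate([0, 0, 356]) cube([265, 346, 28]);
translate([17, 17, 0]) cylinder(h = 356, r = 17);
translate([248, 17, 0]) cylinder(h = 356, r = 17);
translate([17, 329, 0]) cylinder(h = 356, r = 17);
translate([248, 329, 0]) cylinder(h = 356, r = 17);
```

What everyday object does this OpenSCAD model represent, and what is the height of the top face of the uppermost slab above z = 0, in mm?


A stool. The seat height is 384 mm.

A 265×346×28 slab at z = 356 on four corner cylinders — a stool. The seat top is 356 + 28 = 384 mm.


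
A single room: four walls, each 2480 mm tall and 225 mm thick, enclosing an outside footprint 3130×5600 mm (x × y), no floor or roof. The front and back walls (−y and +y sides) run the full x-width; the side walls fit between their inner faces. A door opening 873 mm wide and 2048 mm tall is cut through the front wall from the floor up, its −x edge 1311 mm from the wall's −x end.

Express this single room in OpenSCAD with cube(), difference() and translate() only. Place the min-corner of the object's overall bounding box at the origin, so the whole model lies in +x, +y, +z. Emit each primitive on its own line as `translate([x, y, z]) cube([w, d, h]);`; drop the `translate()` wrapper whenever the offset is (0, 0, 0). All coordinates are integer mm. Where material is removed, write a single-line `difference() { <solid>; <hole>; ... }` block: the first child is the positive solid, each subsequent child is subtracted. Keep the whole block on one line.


difference() { cube([3130, 225, 2480]); translate([1311, 0, 0]) cube([873, 225, 2048]); }
translate([0, 5375, 0]) cube([3130, 225, 2480]);
translate([0, 225, 0]) cube([225, 5150, 2480]);
translate([2905, 225, 0]) cube([225, 5150, 2480]);


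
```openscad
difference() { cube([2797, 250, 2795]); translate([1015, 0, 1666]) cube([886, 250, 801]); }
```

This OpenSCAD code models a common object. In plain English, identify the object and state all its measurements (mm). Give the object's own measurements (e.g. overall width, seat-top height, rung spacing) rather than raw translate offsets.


A wall 2797 mm long (x), 250 mm thick (y), 2795 mm tall, with a rectangular window opening cut through it. The opening is 886 mm wide and 801 mm tall; its sill is at z = 1666 mm and its near (−x) edge is 1015 mm from the wall's −x end. The opening passes through the full wall thickness.


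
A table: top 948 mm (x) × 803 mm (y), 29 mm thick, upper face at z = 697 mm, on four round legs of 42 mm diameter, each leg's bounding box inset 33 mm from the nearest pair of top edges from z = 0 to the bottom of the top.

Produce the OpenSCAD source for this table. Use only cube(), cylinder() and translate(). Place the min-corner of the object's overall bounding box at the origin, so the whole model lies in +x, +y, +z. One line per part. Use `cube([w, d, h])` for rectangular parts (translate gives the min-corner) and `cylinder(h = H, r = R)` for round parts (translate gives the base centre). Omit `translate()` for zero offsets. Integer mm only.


translate([0, 0, 668]) cube([948, 803, 29]);
translate([54, 54, 0]) cylinder(h = 668, r = 21);
translate([894, 54, 0]) cylinder(h = 668, r = 21);
translate([54, 749, 0]) cylinder(h = 668, r = 21);
translate([894, 749, 0]) cylinder(h = 668, r = 21);


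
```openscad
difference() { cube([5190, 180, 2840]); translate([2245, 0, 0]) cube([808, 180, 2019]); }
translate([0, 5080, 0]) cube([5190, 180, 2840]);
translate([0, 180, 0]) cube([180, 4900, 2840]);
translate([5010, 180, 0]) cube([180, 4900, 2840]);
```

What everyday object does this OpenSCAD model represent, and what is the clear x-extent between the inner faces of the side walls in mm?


A single room. The interior width is 4830 mm.

Four walls enclosing a rectangle with a door in the front wall — a room. Outside width 5190 minus two 180 mm walls gives 4830 mm.


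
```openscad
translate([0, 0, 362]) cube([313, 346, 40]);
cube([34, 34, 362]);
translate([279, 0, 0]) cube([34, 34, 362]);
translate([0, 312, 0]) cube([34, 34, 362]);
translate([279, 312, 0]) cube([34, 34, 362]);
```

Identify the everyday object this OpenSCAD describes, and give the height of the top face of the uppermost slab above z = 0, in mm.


A stool. The seat height is 402 mm.

A 313×346×40 slab at z = 362 on four corner posts — a stool. The seat top is 362 + 40 = 402 mm.


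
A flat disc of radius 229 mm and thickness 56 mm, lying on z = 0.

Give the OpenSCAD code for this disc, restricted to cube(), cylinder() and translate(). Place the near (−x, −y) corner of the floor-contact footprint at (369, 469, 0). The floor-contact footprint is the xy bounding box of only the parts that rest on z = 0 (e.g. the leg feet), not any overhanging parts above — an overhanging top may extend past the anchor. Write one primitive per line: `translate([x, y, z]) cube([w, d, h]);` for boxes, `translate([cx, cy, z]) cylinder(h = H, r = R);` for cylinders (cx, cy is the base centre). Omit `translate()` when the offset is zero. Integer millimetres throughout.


translate([598, 698, 0]) cylinder(h = 56, r = 229);


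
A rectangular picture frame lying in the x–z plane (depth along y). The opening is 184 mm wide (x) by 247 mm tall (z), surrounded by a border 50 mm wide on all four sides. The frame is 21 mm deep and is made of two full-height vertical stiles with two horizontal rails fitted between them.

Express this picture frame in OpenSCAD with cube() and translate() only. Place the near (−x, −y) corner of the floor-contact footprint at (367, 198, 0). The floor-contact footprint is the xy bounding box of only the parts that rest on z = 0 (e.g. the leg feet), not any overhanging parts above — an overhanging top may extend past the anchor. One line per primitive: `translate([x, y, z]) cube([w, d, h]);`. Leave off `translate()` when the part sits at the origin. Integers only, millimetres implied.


translate([367, 198, 0]) cube([50, 21, 347]);
translate([601, 198, 0]) cube([50, 21, 347]);
translate([417, 198, 0]) cube([184, 21, 50]);
translate([417, 198, 297]) cube([184, 21, 50]);


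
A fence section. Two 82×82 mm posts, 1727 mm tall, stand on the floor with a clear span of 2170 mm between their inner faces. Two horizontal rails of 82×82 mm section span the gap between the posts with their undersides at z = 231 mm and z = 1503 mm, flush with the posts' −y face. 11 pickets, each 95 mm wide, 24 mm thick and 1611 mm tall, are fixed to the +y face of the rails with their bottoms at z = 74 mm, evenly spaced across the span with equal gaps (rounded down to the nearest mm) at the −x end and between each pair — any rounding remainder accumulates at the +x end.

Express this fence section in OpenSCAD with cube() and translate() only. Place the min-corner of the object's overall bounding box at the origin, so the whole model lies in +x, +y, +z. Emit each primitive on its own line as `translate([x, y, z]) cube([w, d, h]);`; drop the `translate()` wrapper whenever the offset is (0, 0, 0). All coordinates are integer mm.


cube([82, 82, 1727]);
translate([2252, 0, 0]) cube([82, 82, 1727]);
translate([82, 0, 231]) cube([2170, 82, 82]);
translate([82, 0, 1503]) cube([2170, 82, 82]);
translate([175, 82, 74]) cube([95, 24, 1611]);
translate([363, 82, 74]) cube([95, 24, 1611]);
translate([551, 82, 74]) cube([95, 24, 1611]);
translate([739, 82, 74]) cube([95, 24, 1611]);
translate([927, 82, 74]) cube([95, 24, 1611]);
translate([1115, 82, 74]) cube([95, 24, 1611]);
translate([1303, 82, 74]) cube([95, 24, 1611]);
translate([1491, 82, 74]) cube([95, 24, 1611]);
translate([1679, 82, 74]) cube([95, 24, 1611]);
translate([1867, 82, 74]) cube([95, 24, 1611]);
translate([2055, 82, 74]) cube([95, 24, 1611]);


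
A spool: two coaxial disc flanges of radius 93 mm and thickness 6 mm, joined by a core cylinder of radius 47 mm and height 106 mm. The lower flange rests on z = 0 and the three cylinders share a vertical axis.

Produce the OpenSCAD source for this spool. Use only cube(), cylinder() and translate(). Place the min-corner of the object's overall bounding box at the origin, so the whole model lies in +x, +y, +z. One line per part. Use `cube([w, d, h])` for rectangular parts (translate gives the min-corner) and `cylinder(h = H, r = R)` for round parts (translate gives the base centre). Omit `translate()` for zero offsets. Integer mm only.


translate([93, 93, 0]) cylinder(h = 6, r = 93);
translate([93, 93, 6]) cylinder(h = 106, r = 47);
translate([93, 93, 112]) cylinder(h = 6, r = 93);


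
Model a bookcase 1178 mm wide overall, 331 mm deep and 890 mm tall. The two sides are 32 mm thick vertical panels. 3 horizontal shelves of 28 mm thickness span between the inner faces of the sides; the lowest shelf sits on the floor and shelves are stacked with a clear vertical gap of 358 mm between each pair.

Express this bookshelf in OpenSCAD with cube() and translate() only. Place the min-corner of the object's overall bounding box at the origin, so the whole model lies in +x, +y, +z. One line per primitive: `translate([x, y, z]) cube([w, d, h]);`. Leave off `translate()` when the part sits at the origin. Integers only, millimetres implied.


cube([32, 331, 890]);
translate([1146, 0, 0]) cube([32, 331, 890]);
translate([32, 0, 0]) cube([1114, 331, 28]);
translate([32, 0, 386]) cube([1114, 331, 28]);
translate([32, 0, 772]) cube([1114, 331, 28]);
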